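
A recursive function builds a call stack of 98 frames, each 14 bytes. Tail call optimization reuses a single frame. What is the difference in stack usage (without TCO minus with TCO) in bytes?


Without TCO: 98 * 14 = 1372 bytes
With TCO: reuse 1 frame = 14 bytes
Savings = 1372 - 14 = 1358

1358


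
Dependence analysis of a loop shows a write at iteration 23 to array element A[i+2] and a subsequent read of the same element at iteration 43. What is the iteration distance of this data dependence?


Distance = read iteration - write iteration
= 43 - 23 = 20

20


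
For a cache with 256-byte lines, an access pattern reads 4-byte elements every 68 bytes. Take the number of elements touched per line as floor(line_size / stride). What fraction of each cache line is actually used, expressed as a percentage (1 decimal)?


Elements per cache line = floor(256 / 68) = 3
Bytes used = 3 * 4 = 12
Utilization = 12 / 256 * 100 = 4.7%

4.7


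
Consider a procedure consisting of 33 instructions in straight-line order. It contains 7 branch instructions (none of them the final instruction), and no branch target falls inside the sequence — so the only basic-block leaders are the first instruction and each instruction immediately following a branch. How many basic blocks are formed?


With no in-sequence branch targets, the leaders are the first instruction plus the instruction after each branch.
Number of basic blocks = branches + 1
= 7 + 1 = 8

8


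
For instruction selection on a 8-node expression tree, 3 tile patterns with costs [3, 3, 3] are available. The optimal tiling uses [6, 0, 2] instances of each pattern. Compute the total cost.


Total cost = sum(count_i * cost_i)
= 6*3 + 0*3 + 2*3
= 24

24


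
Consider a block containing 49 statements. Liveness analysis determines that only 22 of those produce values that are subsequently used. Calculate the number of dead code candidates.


Dead code = total statements - live definitions
= 49 - 22 = 27

27


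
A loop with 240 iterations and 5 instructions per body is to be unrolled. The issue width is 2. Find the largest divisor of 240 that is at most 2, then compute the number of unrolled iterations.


Largest divisor of 240 <= 2 is 2
New iterations = 240 / 2 = 120

120


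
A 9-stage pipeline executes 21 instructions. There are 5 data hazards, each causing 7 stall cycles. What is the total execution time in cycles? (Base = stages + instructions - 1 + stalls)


Base cycles = 9 + 21 - 1 = 29
Total stalls = 5 * 7 = 35
Total = 29 + 35 = 64

64


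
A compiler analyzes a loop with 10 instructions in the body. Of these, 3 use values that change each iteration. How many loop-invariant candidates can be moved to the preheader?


Invariant candidates = total - loop-dependent
= 10 - 3 = 7

7


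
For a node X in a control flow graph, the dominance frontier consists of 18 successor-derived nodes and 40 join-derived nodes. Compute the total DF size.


DF(X) = direct successor contributions + join point contributions
= 18 + 40 = 58

58


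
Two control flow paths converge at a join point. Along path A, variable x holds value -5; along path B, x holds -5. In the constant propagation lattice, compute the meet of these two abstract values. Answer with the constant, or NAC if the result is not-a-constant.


Meet operation: if both paths give the same constant, result is that constant; if they differ, result is NAC (not-a-constant).
Path A: -5, Path B: -5 -> equal
Result: constant -> -5

-5


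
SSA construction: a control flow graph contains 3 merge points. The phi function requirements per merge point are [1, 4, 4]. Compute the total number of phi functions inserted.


Total phi functions = sum of phi functions at each join node
= 1 + 4 + 4 = 9

9


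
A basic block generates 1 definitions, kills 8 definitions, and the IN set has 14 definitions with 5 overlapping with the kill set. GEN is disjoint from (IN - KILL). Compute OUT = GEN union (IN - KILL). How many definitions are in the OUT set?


IN - KILL: 14 - 5 = 9 surviving definitions
OUT = GEN + surviving = 1 + 9 = 10

10


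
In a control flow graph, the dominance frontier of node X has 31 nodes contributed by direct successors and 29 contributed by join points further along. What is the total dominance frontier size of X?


DF(X) = direct successor contributions + join point contributions
= 31 + 29 = 60

60


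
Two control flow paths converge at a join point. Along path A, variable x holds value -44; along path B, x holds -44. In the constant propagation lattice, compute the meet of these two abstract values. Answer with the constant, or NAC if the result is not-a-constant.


Meet operation: if both paths give the same constant, result is that constant; if they differ, result is NAC (not-a-constant).
Path A: -44, Path B: -44 -> equal
Result: constant -> -44

-44


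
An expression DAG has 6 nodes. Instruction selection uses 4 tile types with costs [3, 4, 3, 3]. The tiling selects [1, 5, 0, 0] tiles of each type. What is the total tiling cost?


Total cost = sum(count_i * cost_i)
= 1*3 + 5*4 + 0*3 + 0*3
= 23

23


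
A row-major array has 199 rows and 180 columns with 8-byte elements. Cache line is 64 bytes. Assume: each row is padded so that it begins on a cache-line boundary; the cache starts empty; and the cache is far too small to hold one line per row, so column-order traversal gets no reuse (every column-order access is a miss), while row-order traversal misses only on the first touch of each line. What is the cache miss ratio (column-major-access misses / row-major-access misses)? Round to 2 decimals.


Each row occupies 180 * 8 = 1440 bytes and starts on a line boundary, so it spans ceil(1440 / 64) = 23 cache lines.
Row-major traversal misses (one per line touched): 199 * ceil(180 * 8 / 64) = 4577
Column-major traversal misses (no reuse, every access misses): 199 * 180 = 35820
Ratio = 35820 / 4577 = 7.83

7.83


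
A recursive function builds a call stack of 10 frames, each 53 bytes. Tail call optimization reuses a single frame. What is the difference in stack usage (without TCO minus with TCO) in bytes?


Without TCO: 10 * 53 = 530 bytes
With TCO: reuse 1 frame = 53 bytes
Savings = 530 - 53 = 477

477


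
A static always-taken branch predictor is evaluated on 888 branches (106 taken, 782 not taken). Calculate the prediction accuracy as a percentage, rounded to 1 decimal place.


Predictor: always-taken
Correct predictions = 106
Accuracy = 106 / 888 * 100 = 11.9%

11.9


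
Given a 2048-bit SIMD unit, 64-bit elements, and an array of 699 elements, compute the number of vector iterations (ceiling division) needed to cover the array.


Width = 2048 / 64 = 32 elements per vector op
Iterations = ceil(699 / 32) = 22

22


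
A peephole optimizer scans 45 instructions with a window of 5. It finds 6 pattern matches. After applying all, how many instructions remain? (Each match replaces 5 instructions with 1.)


Each match removes 4 instructions.
Total removed = 6 * 4 = 24
Remaining = 45 - 24 = 21

21


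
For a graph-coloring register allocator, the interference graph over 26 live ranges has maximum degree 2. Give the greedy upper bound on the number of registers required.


Greedy coloring never needs more than (max_degree + 1) colors: when coloring a vertex, at most max_degree neighbors are already colored.
Upper bound = 2 + 1 = 3

3


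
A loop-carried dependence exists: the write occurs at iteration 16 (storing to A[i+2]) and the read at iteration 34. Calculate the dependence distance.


Distance = read iteration - write iteration
= 34 - 16 = 18

18


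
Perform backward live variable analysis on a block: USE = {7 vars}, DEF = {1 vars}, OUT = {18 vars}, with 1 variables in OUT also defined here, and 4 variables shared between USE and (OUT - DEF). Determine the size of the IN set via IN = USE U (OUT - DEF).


OUT - DEF: 18 - 1 = 17
|IN| = |USE| + |OUT - DEF| - |USE ∩ (OUT - DEF)| = 7 + 17 - 4 = 20

20


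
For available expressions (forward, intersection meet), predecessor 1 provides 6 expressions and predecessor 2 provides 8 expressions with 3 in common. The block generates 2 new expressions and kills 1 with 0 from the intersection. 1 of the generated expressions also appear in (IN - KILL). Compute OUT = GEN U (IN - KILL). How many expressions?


IN = intersection of predecessors = 3
IN - KILL = 3 - 0 = 3
|OUT| = |GEN| + |IN - KILL| - |GEN ∩ (IN - KILL)| = 2 + 3 - 1 = 4

4


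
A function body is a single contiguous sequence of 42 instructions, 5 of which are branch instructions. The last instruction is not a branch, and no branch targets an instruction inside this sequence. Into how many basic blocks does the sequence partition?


With no in-sequence branch targets, the leaders are the first instruction plus the instruction after each branch.
Number of basic blocks = branches + 1
= 5 + 1 = 6

6


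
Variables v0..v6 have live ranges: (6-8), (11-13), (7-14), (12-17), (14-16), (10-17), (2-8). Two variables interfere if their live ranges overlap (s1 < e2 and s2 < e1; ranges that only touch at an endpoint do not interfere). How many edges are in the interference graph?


Check all pairs for overlapping intervals.
Two intervals (s1,e1) and (s2,e2) overlap if s1 < e2 and s2 < e1.
v0 (6-8) vs v1..v6: overlaps v2, v6 -> 2
v1 (11-13) vs v2..v6: overlaps v2, v3, v5 -> 3
v2 (7-14) vs v3..v6: overlaps v3, v5, v6 -> 3
v3 (12-17) vs v4..v6: overlaps v4, v5 -> 2
v4 (14-16) vs v5..v6: overlaps v5 -> 1
v5 (10-17) vs v6: overlaps none -> 0
Total overlapping pairs = 2 + 3 + 3 + 2 + 1 + 0 = 11

11


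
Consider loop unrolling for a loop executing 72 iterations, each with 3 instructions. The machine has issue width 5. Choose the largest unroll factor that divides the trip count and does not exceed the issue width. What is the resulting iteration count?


Largest divisor of 72 <= 5 is 4
New iterations = 72 / 4 = 18

18


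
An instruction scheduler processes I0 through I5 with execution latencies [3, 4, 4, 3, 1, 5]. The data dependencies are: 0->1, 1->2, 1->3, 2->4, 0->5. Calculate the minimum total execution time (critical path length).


Compute longest path through dependency graph: dist(Ik) = max over predecessors of dist + latency(Ik).
dist(I0) = latency 3 = 3
dist(I1) = dist(I0) + 4 = 3 + 4 = 7
dist(I2) = dist(I1) + 4 = 7 + 4 = 11
dist(I3) = dist(I1) + 3 = 7 + 3 = 10
dist(I4) = dist(I2) + 1 = 11 + 1 = 12
dist(I5) = dist(I0) + 5 = 3 + 5 = 8
Critical path = max dist = 12

12


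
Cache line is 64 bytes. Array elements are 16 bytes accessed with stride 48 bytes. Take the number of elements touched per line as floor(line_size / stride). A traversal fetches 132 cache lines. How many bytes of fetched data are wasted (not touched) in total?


Elements per line = floor(64 / 48) = 1
Bytes used per line = 1 * 16 = 16
Wasted per line = 64 - 16 = 48
Total wasted = 48 * 132 = 6336

6336


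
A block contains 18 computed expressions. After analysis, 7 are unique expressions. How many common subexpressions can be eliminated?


CSE count = total expressions - unique expressions
= 18 - 7 = 11

11


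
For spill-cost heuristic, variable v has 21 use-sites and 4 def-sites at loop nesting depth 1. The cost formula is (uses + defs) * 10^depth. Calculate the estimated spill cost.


uses + defs = 21 + 4 = 25
10^1 = 10
Spill cost = 25 * 10 = 250

250


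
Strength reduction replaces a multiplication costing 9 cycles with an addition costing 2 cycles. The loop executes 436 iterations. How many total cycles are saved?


Per-iteration saving = 9 - 2 = 7
Total saved = 436 * 7 = 3052

3052


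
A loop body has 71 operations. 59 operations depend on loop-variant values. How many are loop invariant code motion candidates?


Invariant candidates = total - loop-dependent
= 71 - 59 = 12

12


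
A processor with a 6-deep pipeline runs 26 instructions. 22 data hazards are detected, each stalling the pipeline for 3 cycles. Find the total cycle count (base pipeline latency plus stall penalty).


Base cycles = 6 + 26 - 1 = 31
Total stalls = 22 * 3 = 66
Total = 31 + 66 = 97

97


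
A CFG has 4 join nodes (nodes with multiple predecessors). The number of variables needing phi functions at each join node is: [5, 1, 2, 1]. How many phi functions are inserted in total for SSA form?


Total phi functions = sum of phi functions at each join node
= 5 + 1 + 2 + 1 = 9

9


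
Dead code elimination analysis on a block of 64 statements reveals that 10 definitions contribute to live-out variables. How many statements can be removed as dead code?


Dead code = total statements - live definitions
= 64 - 10 = 54

54


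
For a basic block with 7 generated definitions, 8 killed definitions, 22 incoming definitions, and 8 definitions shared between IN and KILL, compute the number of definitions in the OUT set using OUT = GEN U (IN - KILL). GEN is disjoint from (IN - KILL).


IN - KILL: 22 - 8 = 14 surviving definitions
OUT = GEN + surviving = 7 + 14 = 21

21


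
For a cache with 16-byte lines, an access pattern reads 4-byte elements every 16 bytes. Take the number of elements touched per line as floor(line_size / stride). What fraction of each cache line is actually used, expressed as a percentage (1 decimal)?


Elements per cache line = floor(16 / 16) = 1
Bytes used = 1 * 4 = 4
Utilization = 4 / 16 * 100 = 25.0%

25.0


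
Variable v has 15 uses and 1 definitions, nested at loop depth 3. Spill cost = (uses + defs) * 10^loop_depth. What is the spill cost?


uses + defs = 15 + 1 = 16
10^3 = 1000
Spill cost = 16 * 1000 = 16000

16000


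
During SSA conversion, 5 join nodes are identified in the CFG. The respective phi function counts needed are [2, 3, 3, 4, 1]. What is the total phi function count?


Total phi functions = sum of phi functions at each join node
= 2 + 3 + 3 + 4 + 1 = 13

13


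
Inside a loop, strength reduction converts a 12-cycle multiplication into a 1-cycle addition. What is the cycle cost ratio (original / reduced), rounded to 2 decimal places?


Ratio = mult_cost / add_cost = 12 / 1 = 12.0

12.0


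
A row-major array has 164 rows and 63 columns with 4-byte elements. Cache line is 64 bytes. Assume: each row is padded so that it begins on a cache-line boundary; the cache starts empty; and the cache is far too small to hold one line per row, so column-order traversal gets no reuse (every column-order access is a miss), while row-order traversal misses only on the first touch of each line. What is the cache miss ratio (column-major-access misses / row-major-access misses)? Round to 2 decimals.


Each row occupies 63 * 4 = 252 bytes and starts on a line boundary, so it spans ceil(252 / 64) = 4 cache lines.
Row-major traversal misses (one per line touched): 164 * ceil(63 * 4 / 64) = 656
Column-major traversal misses (no reuse, every access misses): 164 * 63 = 10332
Ratio = 10332 / 656 = 15.75

15.75


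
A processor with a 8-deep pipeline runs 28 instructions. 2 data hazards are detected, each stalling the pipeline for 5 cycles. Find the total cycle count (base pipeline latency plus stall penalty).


Base cycles = 8 + 28 - 1 = 35
Total stalls = 2 * 5 = 10
Total = 35 + 10 = 45

45


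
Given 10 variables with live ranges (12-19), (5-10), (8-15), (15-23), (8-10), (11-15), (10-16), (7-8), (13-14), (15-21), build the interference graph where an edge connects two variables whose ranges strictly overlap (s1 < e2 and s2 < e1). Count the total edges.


Check all pairs for overlapping intervals.
Two intervals (s1,e1) and (s2,e2) overlap if s1 < e2 and s2 < e1.
v0 (12-19) vs v1..v9: overlaps v2, v3, v5, v6, v8, v9 -> 6
v1 (5-10) vs v2..v9: overlaps v2, v4, v7 -> 3
v2 (8-15) vs v3..v9: overlaps v4, v5, v6, v8 -> 4
v3 (15-23) vs v4..v9: overlaps v6, v9 -> 2
v4 (8-10) vs v5..v9: overlaps none -> 0
v5 (11-15) vs v6..v9: overlaps v6, v8 -> 2
v6 (10-16) vs v7..v9: overlaps v8, v9 -> 2
v7 (7-8) vs v8..v9: overlaps none -> 0
v8 (13-14) vs v9: overlaps none -> 0
Total overlapping pairs = 6 + 3 + 4 + 2 + 0 + 2 + 2 + 0 + 0 = 19

19


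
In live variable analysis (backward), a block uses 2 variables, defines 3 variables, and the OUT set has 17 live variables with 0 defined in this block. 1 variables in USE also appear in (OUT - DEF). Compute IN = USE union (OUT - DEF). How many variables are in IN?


OUT - DEF: 17 - 0 = 17
|IN| = |USE| + |OUT - DEF| - |USE ∩ (OUT - DEF)| = 2 + 17 - 1 = 18

18


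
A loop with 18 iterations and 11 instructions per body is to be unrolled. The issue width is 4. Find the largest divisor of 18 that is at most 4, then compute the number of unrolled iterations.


Largest divisor of 18 <= 4 is 3
New iterations = 18 / 3 = 6

6


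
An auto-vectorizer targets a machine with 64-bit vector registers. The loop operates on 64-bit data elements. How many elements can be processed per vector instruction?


Width = SIMD bits / data type bits
= 64 / 64 = 1

1


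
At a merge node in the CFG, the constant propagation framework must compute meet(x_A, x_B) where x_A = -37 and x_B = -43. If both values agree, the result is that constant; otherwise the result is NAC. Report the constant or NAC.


Meet operation: if both paths give the same constant, result is that constant; if they differ, result is NAC (not-a-constant).
Path A: -37, Path B: -43 -> differ
Result: not-a-constant -> NAC

NAC


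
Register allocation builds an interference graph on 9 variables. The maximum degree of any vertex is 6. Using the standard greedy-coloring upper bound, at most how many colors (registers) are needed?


Greedy coloring never needs more than (max_degree + 1) colors: when coloring a vertex, at most max_degree neighbors are already colored.
Upper bound = 6 + 1 = 7

7


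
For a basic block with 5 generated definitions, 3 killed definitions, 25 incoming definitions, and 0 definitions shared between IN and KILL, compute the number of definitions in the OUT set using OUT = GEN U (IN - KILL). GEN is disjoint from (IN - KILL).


IN - KILL: 25 - 0 = 25 surviving definitions
OUT = GEN + surviving = 5 + 25 = 30

30


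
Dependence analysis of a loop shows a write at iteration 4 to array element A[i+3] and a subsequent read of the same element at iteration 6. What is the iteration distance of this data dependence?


Distance = read iteration - write iteration
= 6 - 4 = 2

2


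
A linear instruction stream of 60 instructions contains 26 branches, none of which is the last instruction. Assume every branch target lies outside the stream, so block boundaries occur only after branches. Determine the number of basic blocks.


With no in-sequence branch targets, the leaders are the first instruction plus the instruction after each branch.
Number of basic blocks = branches + 1
= 26 + 1 = 27

27


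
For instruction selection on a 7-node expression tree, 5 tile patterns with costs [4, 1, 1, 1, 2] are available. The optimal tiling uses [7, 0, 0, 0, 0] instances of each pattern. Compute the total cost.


Total cost = sum(count_i * cost_i)
= 7*4 + 0*1 + 0*1 + 0*1 + 0*2
= 28

28


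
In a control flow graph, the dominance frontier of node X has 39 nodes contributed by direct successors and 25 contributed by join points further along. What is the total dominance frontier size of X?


DF(X) = direct successor contributions + join point contributions
= 39 + 25 = 64

64


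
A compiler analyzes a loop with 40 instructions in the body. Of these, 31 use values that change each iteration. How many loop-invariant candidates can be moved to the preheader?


Invariant candidates = total - loop-dependent
= 40 - 31 = 9

9


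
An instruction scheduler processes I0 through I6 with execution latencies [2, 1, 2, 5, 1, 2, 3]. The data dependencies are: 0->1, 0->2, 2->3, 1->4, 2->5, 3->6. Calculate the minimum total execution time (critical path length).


Compute longest path through dependency graph: dist(Ik) = max over predecessors of dist + latency(Ik).
dist(I0) = latency 2 = 2
dist(I1) = dist(I0) + 1 = 2 + 1 = 3
dist(I2) = dist(I0) + 2 = 2 + 2 = 4
dist(I3) = dist(I2) + 5 = 4 + 5 = 9
dist(I4) = dist(I1) + 1 = 3 + 1 = 4
dist(I5) = dist(I2) + 2 = 4 + 2 = 6
dist(I6) = dist(I3) + 3 = 9 + 3 = 12
Critical path = max dist = 12

12


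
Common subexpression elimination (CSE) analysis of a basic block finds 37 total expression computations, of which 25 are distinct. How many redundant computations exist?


CSE count = total expressions - unique expressions
= 37 - 25 = 12

12


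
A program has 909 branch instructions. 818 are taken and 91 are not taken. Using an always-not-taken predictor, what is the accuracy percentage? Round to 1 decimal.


Predictor: always-not-taken
Correct predictions = 91
Accuracy = 91 / 909 * 100 = 10.0%

10.0


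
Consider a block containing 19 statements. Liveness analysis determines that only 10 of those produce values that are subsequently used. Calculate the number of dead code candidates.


Dead code = total statements - live definitions
= 19 - 10 = 9

9


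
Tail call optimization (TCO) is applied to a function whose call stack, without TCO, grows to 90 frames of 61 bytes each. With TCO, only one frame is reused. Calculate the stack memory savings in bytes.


Without TCO: 90 * 61 = 5490 bytes
With TCO: reuse 1 frame = 61 bytes
Savings = 5490 - 61 = 5429

5429


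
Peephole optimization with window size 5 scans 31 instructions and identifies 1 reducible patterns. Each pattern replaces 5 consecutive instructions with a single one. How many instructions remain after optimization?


Each match removes 4 instructions.
Total removed = 1 * 4 = 4
Remaining = 31 - 4 = 27

27


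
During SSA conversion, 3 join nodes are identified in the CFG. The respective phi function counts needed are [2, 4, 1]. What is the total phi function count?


Total phi functions = sum of phi functions at each join node
= 2 + 4 + 1 = 7

7


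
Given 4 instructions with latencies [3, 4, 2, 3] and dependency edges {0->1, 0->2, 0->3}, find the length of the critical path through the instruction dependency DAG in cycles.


Compute longest path through dependency graph: dist(Ik) = max over predecessors of dist + latency(Ik).
dist(I0) = latency 3 = 3
dist(I1) = dist(I0) + 4 = 3 + 4 = 7
dist(I2) = dist(I0) + 2 = 3 + 2 = 5
dist(I3) = dist(I0) + 3 = 3 + 3 = 6
Critical path = max dist = 7

7


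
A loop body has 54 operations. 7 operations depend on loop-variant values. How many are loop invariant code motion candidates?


Invariant candidates = total - loop-dependent
= 54 - 7 = 47

47


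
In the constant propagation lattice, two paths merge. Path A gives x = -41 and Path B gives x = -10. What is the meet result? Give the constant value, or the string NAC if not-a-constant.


Meet operation: if both paths give the same constant, result is that constant; if they differ, result is NAC (not-a-constant).
Path A: -41, Path B: -10 -> differ
Result: not-a-constant -> NAC

NAC


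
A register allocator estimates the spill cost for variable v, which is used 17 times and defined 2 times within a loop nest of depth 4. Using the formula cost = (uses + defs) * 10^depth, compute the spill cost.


uses + defs = 17 + 2 = 19
10^4 = 10000
Spill cost = 19 * 10000 = 190000

190000


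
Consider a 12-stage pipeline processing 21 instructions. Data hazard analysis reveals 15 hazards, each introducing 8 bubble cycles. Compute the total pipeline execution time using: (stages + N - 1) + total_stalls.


Base cycles = 12 + 21 - 1 = 32
Total stalls = 15 * 8 = 120
Total = 32 + 120 = 152

152


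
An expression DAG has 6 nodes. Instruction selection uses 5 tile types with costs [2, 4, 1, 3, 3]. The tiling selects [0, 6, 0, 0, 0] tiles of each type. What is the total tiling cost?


Total cost = sum(count_i * cost_i)
= 0*2 + 6*4 + 0*1 + 0*3 + 0*3
= 24

24


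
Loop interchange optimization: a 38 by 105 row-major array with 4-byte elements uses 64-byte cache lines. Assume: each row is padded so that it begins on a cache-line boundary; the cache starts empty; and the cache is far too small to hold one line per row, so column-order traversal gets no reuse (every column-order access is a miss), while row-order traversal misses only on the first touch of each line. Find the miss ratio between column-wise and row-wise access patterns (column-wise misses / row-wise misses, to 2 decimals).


Each row occupies 105 * 4 = 420 bytes and starts on a line boundary, so it spans ceil(420 / 64) = 7 cache lines.
Row-major traversal misses (one per line touched): 38 * ceil(105 * 4 / 64) = 266
Column-major traversal misses (no reuse, every access misses): 38 * 105 = 3990
Ratio = 3990 / 266 = 15.0

15.0


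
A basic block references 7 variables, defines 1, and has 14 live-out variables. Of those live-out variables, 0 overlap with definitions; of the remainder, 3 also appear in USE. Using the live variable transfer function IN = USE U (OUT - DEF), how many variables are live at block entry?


OUT - DEF: 14 - 0 = 14
|IN| = |USE| + |OUT - DEF| - |USE ∩ (OUT - DEF)| = 7 + 14 - 3 = 18

18


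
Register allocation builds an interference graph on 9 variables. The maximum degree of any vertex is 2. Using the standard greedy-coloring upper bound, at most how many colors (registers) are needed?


Greedy coloring never needs more than (max_degree + 1) colors: when coloring a vertex, at most max_degree neighbors are already colored.
Upper bound = 2 + 1 = 3

3


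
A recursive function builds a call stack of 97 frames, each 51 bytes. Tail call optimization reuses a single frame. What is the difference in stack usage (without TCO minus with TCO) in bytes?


Without TCO: 97 * 51 = 4947 bytes
With TCO: reuse 1 frame = 51 bytes
Savings = 4947 - 51 = 4896

4896


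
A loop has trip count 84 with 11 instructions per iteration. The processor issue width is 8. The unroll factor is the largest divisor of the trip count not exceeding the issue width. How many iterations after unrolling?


Largest divisor of 84 <= 8 is 7
New iterations = 84 / 7 = 12

12


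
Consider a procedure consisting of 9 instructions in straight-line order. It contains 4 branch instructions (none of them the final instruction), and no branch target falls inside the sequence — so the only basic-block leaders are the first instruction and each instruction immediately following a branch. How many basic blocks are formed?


With no in-sequence branch targets, the leaders are the first instruction plus the instruction after each branch.
Number of basic blocks = branches + 1
= 4 + 1 = 5

5


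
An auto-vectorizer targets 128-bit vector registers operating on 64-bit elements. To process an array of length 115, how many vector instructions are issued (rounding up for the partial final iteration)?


Width = 128 / 64 = 2 elements per vector op
Iterations = ceil(115 / 2) = 58

58


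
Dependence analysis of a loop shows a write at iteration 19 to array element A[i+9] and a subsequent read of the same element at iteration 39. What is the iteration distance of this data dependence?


Distance = read iteration - write iteration
= 39 - 19 = 20

20


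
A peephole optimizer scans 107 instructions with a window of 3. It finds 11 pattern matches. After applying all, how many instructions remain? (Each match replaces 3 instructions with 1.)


Each match removes 2 instructions.
Total removed = 11 * 2 = 22
Remaining = 107 - 22 = 85

85


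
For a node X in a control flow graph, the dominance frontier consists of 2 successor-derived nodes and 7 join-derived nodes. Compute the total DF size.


DF(X) = direct successor contributions + join point contributions
= 2 + 7 = 9

9


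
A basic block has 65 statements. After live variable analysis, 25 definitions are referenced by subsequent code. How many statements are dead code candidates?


Dead code = total statements - live definitions
= 65 - 25 = 40

40


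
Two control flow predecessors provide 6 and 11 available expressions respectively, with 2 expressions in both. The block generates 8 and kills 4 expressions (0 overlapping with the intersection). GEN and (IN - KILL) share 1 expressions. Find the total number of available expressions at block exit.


IN = intersection of predecessors = 2
IN - KILL = 2 - 0 = 2
|OUT| = |GEN| + |IN - KILL| - |GEN ∩ (IN - KILL)| = 8 + 2 - 1 = 9

9


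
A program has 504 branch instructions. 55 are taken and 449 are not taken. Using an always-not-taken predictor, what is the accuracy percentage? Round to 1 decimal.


Predictor: always-not-taken
Correct predictions = 449
Accuracy = 449 / 504 * 100 = 89.1%

89.1


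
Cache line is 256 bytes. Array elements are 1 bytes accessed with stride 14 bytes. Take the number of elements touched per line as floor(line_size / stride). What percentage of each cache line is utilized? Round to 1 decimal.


Elements per cache line = floor(256 / 14) = 18
Bytes used = 18 * 1 = 18
Utilization = 18 / 256 * 100 = 7.0%

7.0


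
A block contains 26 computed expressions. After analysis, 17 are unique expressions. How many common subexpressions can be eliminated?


CSE count = total expressions - unique expressions
= 26 - 17 = 9

9


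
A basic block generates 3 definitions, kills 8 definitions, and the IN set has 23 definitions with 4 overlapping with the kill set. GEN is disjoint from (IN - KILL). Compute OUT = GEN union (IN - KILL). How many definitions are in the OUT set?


IN - KILL: 23 - 4 = 19 surviving definitions
OUT = GEN + surviving = 3 + 19 = 22

22


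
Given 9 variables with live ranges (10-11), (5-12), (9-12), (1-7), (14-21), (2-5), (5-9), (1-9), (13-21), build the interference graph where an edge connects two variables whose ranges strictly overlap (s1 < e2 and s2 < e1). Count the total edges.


Check all pairs for overlapping intervals.
Two intervals (s1,e1) and (s2,e2) overlap if s1 < e2 and s2 < e1.
v0 (10-11) vs v1..v8: overlaps v1, v2 -> 2
v1 (5-12) vs v2..v8: overlaps v2, v3, v6, v7 -> 4
v2 (9-12) vs v3..v8: overlaps none -> 0
v3 (1-7) vs v4..v8: overlaps v5, v6, v7 -> 3
v4 (14-21) vs v5..v8: overlaps v8 -> 1
v5 (2-5) vs v6..v8: overlaps v7 -> 1
v6 (5-9) vs v7..v8: overlaps v7 -> 1
v7 (1-9) vs v8: overlaps none -> 0
Total overlapping pairs = 2 + 4 + 0 + 3 + 1 + 1 + 1 + 0 = 12

12


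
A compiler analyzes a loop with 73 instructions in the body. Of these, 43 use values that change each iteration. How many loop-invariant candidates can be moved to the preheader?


Invariant candidates = total - loop-dependent
= 73 - 43 = 30

30


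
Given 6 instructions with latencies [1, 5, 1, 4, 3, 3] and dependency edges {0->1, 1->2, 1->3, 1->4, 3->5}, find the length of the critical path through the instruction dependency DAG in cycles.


Compute longest path through dependency graph: dist(Ik) = max over predecessors of dist + latency(Ik).
dist(I0) = latency 1 = 1
dist(I1) = dist(I0) + 5 = 1 + 5 = 6
dist(I2) = dist(I1) + 1 = 6 + 1 = 7
dist(I3) = dist(I1) + 4 = 6 + 4 = 10
dist(I4) = dist(I1) + 3 = 6 + 3 = 9
dist(I5) = dist(I3) + 3 = 10 + 3 = 13
Critical path = max dist = 13

13


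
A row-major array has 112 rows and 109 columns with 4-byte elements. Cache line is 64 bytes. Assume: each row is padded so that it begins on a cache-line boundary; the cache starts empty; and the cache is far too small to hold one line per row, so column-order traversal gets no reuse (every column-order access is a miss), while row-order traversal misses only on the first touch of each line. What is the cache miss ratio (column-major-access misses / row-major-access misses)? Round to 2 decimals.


Each row occupies 109 * 4 = 436 bytes and starts on a line boundary, so it spans ceil(436 / 64) = 7 cache lines.
Row-major traversal misses (one per line touched): 112 * ceil(109 * 4 / 64) = 784
Column-major traversal misses (no reuse, every access misses): 112 * 109 = 12208
Ratio = 12208 / 784 = 15.57

15.57


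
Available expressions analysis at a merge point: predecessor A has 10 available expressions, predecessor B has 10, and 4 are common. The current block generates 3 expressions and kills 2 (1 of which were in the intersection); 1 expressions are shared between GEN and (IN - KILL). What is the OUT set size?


IN = intersection of predecessors = 4
IN - KILL = 4 - 1 = 3
|OUT| = |GEN| + |IN - KILL| - |GEN ∩ (IN - KILL)| = 3 + 3 - 1 = 5

5


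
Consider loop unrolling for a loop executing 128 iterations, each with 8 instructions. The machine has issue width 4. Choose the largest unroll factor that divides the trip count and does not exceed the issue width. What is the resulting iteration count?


Largest divisor of 128 <= 4 is 4
New iterations = 128 / 4 = 32

32


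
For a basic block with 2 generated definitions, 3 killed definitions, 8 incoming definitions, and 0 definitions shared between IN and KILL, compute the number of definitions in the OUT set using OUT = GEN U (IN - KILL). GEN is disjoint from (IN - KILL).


IN - KILL: 8 - 0 = 8 surviving definitions
OUT = GEN + surviving = 2 + 8 = 10

10


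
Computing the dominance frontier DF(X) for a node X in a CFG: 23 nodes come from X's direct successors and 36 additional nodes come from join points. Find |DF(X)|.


DF(X) = direct successor contributions + join point contributions
= 23 + 36 = 59

59


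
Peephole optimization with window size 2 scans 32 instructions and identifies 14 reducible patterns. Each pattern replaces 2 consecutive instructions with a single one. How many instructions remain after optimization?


Each match removes 1 instructions.
Total removed = 14 * 1 = 14
Remaining = 32 - 14 = 18

18


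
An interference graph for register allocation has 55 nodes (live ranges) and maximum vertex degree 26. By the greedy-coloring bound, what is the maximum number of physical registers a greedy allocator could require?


Greedy coloring never needs more than (max_degree + 1) colors: when coloring a vertex, at most max_degree neighbors are already colored.
Upper bound = 26 + 1 = 27

27


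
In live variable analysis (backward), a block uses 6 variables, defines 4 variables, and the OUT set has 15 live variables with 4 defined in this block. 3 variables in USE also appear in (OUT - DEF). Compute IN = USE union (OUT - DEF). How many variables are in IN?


OUT - DEF: 15 - 4 = 11
|IN| = |USE| + |OUT - DEF| - |USE ∩ (OUT - DEF)| = 6 + 11 - 3 = 14

14


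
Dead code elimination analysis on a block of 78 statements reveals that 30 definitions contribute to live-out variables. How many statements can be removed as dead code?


Dead code = total statements - live definitions
= 78 - 30 = 48

48


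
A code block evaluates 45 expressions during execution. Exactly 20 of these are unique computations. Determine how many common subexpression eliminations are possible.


CSE count = total expressions - unique expressions
= 45 - 20 = 25

25


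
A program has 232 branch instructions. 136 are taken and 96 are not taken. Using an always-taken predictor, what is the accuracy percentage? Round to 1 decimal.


Predictor: always-taken
Correct predictions = 136
Accuracy = 136 / 232 * 100 = 58.6%

58.6


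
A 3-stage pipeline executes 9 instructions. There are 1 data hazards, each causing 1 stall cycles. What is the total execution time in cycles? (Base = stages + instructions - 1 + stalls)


Base cycles = 3 + 9 - 1 = 11
Total stalls = 1 * 1 = 1
Total = 11 + 1 = 12

12


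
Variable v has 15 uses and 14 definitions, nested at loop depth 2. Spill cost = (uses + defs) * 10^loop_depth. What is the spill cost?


uses + defs = 15 + 14 = 29
10^2 = 100
Spill cost = 29 * 100 = 2900

2900


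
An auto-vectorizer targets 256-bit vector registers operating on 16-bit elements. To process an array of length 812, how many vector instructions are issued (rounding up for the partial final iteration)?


Width = 256 / 16 = 16 elements per vector op
Iterations = ceil(812 / 16) = 51

51


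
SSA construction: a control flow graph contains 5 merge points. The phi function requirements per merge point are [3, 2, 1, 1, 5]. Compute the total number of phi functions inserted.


Total phi functions = sum of phi functions at each join node
= 3 + 2 + 1 + 1 + 5 = 12

12


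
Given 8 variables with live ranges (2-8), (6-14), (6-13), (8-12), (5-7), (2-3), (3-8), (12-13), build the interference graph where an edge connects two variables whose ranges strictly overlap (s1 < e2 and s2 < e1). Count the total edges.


Check all pairs for overlapping intervals.
Two intervals (s1,e1) and (s2,e2) overlap if s1 < e2 and s2 < e1.
v0 (2-8) vs v1..v7: overlaps v1, v2, v4, v5, v6 -> 5
v1 (6-14) vs v2..v7: overlaps v2, v3, v4, v6, v7 -> 5
v2 (6-13) vs v3..v7: overlaps v3, v4, v6, v7 -> 4
v3 (8-12) vs v4..v7: overlaps none -> 0
v4 (5-7) vs v5..v7: overlaps v6 -> 1
v5 (2-3) vs v6..v7: overlaps none -> 0
v6 (3-8) vs v7: overlaps none -> 0
Total overlapping pairs = 5 + 5 + 4 + 0 + 1 + 0 + 0 = 15

15


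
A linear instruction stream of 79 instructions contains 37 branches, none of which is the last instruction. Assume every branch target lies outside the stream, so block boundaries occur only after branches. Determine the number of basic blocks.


With no in-sequence branch targets, the leaders are the first instruction plus the instruction after each branch.
Number of basic blocks = branches + 1
= 37 + 1 = 38

38


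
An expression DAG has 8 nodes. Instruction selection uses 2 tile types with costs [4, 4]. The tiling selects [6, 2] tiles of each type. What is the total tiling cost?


Total cost = sum(count_i * cost_i)
= 6*4 + 2*4
= 32

32


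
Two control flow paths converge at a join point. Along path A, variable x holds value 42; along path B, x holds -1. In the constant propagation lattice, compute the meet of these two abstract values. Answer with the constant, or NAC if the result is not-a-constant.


Meet operation: if both paths give the same constant, result is that constant; if they differ, result is NAC (not-a-constant).
Path A: 42, Path B: -1 -> differ
Result: not-a-constant -> NAC

NAC


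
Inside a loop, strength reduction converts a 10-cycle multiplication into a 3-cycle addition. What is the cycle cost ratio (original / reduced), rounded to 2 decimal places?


Ratio = mult_cost / add_cost = 10 / 3 = 3.33

3.33


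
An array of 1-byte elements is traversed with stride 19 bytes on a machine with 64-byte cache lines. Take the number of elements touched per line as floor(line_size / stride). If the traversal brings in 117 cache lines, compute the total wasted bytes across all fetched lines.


Elements per line = floor(64 / 19) = 3
Bytes used per line = 3 * 1 = 3
Wasted per line = 64 - 3 = 61
Total wasted = 61 * 117 = 7137

7137


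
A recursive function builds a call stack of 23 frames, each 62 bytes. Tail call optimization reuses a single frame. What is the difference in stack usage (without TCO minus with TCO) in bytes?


Without TCO: 23 * 62 = 1426 bytes
With TCO: reuse 1 frame = 62 bytes
Savings = 1426 - 62 = 1364

1364


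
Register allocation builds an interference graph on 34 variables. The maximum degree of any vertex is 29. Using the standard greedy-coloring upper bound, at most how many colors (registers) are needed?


Greedy coloring never needs more than (max_degree + 1) colors: when coloring a vertex, at most max_degree neighbors are already colored.
Upper bound = 29 + 1 = 30

30


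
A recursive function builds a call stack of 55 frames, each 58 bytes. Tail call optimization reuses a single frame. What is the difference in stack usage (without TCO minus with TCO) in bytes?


Without TCO: 55 * 58 = 3190 bytes
With TCO: reuse 1 frame = 58 bytes
Savings = 3190 - 58 = 3132

3132


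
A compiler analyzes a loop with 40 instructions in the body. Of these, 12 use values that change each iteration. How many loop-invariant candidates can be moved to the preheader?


Invariant candidates = total - loop-dependent
= 40 - 12 = 28

28
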